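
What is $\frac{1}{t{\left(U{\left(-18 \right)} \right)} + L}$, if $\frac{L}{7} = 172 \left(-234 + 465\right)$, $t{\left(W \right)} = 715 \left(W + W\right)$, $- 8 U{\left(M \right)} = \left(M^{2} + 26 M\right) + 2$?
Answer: $\frac{2}{607013} \approx 3.2948 \cdot 10^{-6}$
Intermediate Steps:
$U{\left(M \right)} = - \frac{1}{4} - \frac{13 M}{4} - \frac{M^{2}}{8}$ ($U{\left(M \right)} = - \frac{\left(M^{2} + 26 M\right) + 2}{8} = - \frac{2 + M^{2} + 26 M}{8} = - \frac{1}{4} - \frac{13 M}{4} - \frac{M^{2}}{8}$)
$t{\left(W \right)} = 1430 W$ ($t{\left(W \right)} = 715 \cdot 2 W = 1430 W$)
$L = 278124$ ($L = 7 \cdot 172 \left(-234 + 465\right) = 7 \cdot 172 \cdot 231 = 7 \cdot 39732 = 278124$)
$\frac{1}{t{\left(U{\left(-18 \right)} \right)} + L} = \frac{1}{1430 \left(- \frac{1}{4} - - \frac{117}{2} - \frac{\left(-18\right)^{2}}{8}\right) + 278124} = \frac{1}{1430 \left(- \frac{1}{4} + \frac{117}{2} - \frac{81}{2}\right) + 278124} = \frac{1}{1430 \cdot \frac{71}{4} + 278124} = \frac{1}{\frac{50765}{2} + 278124} = \frac{1}{\frac{607013}{2}} = \frac{2}{607013}$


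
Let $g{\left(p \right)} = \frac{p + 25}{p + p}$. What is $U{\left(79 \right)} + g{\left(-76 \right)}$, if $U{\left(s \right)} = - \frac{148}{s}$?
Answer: $- \frac{18467}{12008} \approx -1.5379$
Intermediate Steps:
$g{\left(p \right)} = \frac{25 + p}{2 p}$
$U{\left(79 \right)} + g{\left(-76 \right)} = - \frac{148}{79} + \frac{25 - 76}{2 \left(-76\right)} = \left(-148\right) \frac{1}{79} + \frac{1}{2} \left(- \frac{1}{76}\right) \left(-51\right) = - \frac{148}{79} + \frac{51}{152} = - \frac{18467}{12008}$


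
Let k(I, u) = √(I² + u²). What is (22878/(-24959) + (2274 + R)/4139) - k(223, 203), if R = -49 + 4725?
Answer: 78773008/103305301 - √90938 ≈ -300.80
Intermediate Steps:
R = 4676
(22878/(-24959) + (2274 + R)/4139) - k(223, 203) = (22878/(-24959) + (2274 + 4676)/4139) - √(223² + 203²) = (22878*(-1/24959) + 6950*(1/4139)) - √(49729 + 41209) = (-22878/24959 + 6950/4139) - √90938 = 78773008/103305301 - √90938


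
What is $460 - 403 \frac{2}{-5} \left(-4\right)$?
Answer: $- \frac{924}{5} \approx -184.8$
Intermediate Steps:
$460 - 403 \frac{2}{-5} \left(-4\right) = 460 - 403 \cdot 2 \left(- \frac{1}{5}\right) \left(-4\right) = 460 - 403 \left(\left(- \frac{2}{5}\right) \left(-4\right)\right) = 460 - \frac{3224}{5} = - \frac{924}{5}$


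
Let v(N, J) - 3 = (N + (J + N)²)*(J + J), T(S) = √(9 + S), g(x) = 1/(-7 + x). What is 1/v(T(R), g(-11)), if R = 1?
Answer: 16058412/29497609 + 839808*√10/29497609 ≈ 0.63443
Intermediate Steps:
v(N, J) = 3 + 2*J*(N + (J + N)²) (v(N, J) = 3 + (N + (J + N)²)*(J + J) = 3 + (N + (J + N)²)*(2*J) = 3 + 2*J*(N + (J + N)²))
1/v(T(R), g(-11)) = 1/(3 + 2*√(9 + 1)/(-7 - 11) + 2*(1/(-7 - 11) + √(9 + 1))²/(-7 - 11)) = 1/(3 + 2*√10/(-18) + 2*(1/(-18) + √10)²/(-18)) = 1/(3 + 2*(-1/18)*√10 + 2*(-1/18)*(-1/18 + √10)²) = 1/(3 - √10/9 - (-1/18 + √10)²/9)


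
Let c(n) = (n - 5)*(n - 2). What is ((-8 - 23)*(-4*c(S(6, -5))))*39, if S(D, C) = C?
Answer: 338520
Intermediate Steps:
c(n) = (-5 + n)*(-2 + n)
((-8 - 23)*(-4*c(S(6, -5))))*39 = ((-8 - 23)*(-4*(10 + (-5)² - 7*(-5))))*39 = -(-124)*(10 + 25 + 35)*39 = -(-124)*70*39 = -31*(-280)*39 = 8680*39 = 338520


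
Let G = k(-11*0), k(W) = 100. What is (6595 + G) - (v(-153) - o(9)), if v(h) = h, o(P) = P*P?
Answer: 6929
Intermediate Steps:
o(P) = P²
G = 100
(6595 + G) - (v(-153) - o(9)) = (6595 + 100) - (-153 - 1*9²) = 6695 - (-153 - 1*81) = 6695 - (-153 - 81) = 6695 - 1*(-234) = 6695 + 234 = 6929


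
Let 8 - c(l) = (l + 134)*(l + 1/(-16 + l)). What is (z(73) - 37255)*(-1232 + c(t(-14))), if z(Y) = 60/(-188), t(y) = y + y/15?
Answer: -254971628615/12267 ≈ -2.0785e+7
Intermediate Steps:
t(y) = 16*y/15 (t(y) = y + y*(1/15) = y + y/15 = 16*y/15)
z(Y) = -15/47 (z(Y) = 60*(-1/188) = -15/47)
c(l) = 8 - (134 + l)*(l + 1/(-16 + l)) (c(l) = 8 - (l + 134)*(l + 1/(-16 + l)) = 8 - (134 + l)*(l + 1/(-16 + l)))
(z(73) - 37255)*(-1232 + c(t(-14))) = (-15/47 - 37255)*(-1232 + (-262 - ((16/15)*(-14))**3 - 118*((16/15)*(-14))**2 + 2151*((16/15)*(-14)))/(-16 + (16/15)*(-14))) = -1751000*(-1232 + (-262 - (-224/15)**3 - 118*(-224/15)**2 + 2151*(-224/15))/(-16 - 224/15))/47 = -1751000*(-1232 + (-262 - 1*(-11239424/3375) - 118*50176/225 - 160608/5)/(-464/15))/47 = -1751000*(-1232 - 15*(-262 + 11239424/3375 - 5920768/225 - 160608/5)/464)/47 = -1751000*(-1232 - 15/464*(-186866746/3375))/47 = -1751000*(-1232 + 93433373/52200)/47 = -1751000/47*29122973/52200 = -254971628615/12267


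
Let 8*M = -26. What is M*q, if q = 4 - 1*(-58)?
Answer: -403/2 ≈ -201.50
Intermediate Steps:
M = -13/4 (M = (1/8)*(-26) = -13/4 ≈ -3.2500)
q = 62 (q = 4 + 58 = 62)
M*q = -13/4*62 = -403/2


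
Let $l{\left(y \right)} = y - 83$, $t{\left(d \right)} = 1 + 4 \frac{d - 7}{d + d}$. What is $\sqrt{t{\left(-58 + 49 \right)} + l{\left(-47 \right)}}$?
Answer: $\frac{i \sqrt{1129}}{3} \approx 11.2 i$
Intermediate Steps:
$t{\left(d \right)} = 1 + \frac{2 \left(-7 + d\right)}{d}$ ($t{\left(d \right)} = 1 + 4 \frac{-7 + d}{2 d} = 1 + \frac{2 \left(-7 + d\right)}{d}$)
$l{\left(y \right)} = -83 + y$ ($l{\left(y \right)} = y - 83 = -83 + y$)
$\sqrt{t{\left(-58 + 49 \right)} + l{\left(-47 \right)}} = \sqrt{\left(3 - \frac{14}{-58 + 49}\right) - 130} = \sqrt{\left(3 - \frac{14}{-9}\right) - 130} = \sqrt{\left(3 - - \frac{14}{9}\right) - 130} = \sqrt{\left(3 + \frac{14}{9}\right) - 130} = \sqrt{\frac{41}{9} - 130} = \sqrt{- \frac{1129}{9}} = \frac{i \sqrt{1129}}{3}$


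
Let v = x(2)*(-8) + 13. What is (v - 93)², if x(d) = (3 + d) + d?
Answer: 18496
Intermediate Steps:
x(d) = 3 + 2*d
v = -43 (v = (3 + 2*2)*(-8) + 13 = (3 + 4)*(-8) + 13 = 7*(-8) + 13 = -56 + 13 = -43)
(v - 93)² = (-43 - 93)² = (-136)² = 18496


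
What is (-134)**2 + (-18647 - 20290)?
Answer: -20981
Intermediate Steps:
(-134)**2 + (-18647 - 20290) = 17956 - 38937 = -20981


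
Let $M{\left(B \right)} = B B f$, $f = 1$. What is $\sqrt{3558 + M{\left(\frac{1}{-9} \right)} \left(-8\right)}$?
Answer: $\frac{\sqrt{288190}}{9} \approx 59.648$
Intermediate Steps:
$M{\left(B \right)} = B^{2}$ ($M{\left(B \right)} = B B 1 = B^{2} \cdot 1 = B^{2}$)
$\sqrt{3558 + M{\left(\frac{1}{-9} \right)} \left(-8\right)} = \sqrt{3558 + \left(\frac{1}{-9}\right)^{2} \left(-8\right)} = \sqrt{3558 + \left(- \frac{1}{9}\right)^{2} \left(-8\right)} = \sqrt{3558 + \frac{1}{81} \left(-8\right)} = \sqrt{3558 - \frac{8}{81}} = \sqrt{\frac{288190}{81}} = \frac{\sqrt{288190}}{9}$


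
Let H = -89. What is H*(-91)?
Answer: 8099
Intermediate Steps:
H*(-91) = -89*(-91) = 8099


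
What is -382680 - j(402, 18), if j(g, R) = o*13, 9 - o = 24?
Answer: -382485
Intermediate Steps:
o = -15 (o = 9 - 1*24 = 9 - 24 = -15)
j(g, R) = -195 (j(g, R) = -15*13 = -195)
-382680 - j(402, 18) = -382680 - 1*(-195) = -382680 + 195 = -382485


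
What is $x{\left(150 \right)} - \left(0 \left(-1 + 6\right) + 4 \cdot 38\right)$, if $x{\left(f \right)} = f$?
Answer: $-2$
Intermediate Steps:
$x{\left(150 \right)} - \left(0 \left(-1 + 6\right) + 4 \cdot 38\right) = 150 - \left(0 \left(-1 + 6\right) + 4 \cdot 38\right) = 150 - \left(0 \cdot 5 + 152\right) = 150 - \left(0 + 152\right) = 150 - 152 = -2$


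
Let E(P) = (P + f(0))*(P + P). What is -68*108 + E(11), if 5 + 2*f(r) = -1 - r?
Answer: -7168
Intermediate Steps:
f(r) = -3 - r/2 (f(r) = -5/2 + (-1 - r)/2 = -5/2 + (-½ - r/2) = -3 - r/2)
E(P) = 2*P*(-3 + P) (E(P) = (P + (-3 - ½*0))*(P + P) = (P + (-3 + 0))*(2*P) = (P - 3)*(2*P) = (-3 + P)*(2*P) = 2*P*(-3 + P))
-68*108 + E(11) = -68*108 + 2*11*(-3 + 11) = -7344 + 2*11*8 = -7344 + 176 = -7168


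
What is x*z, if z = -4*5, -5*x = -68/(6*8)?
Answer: -17/3 ≈ -5.6667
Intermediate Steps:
x = 17/60 (x = -(-68)/(5*(6*8)) = -(-68)/(5*48) = -⅕*(-17/12) = 17/60 ≈ 0.28333)
z = -20
x*z = (17/60)*(-20) = -17/3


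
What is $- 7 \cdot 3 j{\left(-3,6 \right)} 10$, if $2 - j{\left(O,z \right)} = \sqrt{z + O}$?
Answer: $-420 + 210 \sqrt{3} \approx -56.269$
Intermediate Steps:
$j{\left(O,z \right)} = 2 - \sqrt{O + z}$ ($j{\left(O,z \right)} = 2 - \sqrt{z + O} = 2 - \sqrt{O + z}$)
$- 7 \cdot 3 j{\left(-3,6 \right)} 10 = - 7 \cdot 3 \left(2 - \sqrt{-3 + 6}\right) 10 = - 7 \cdot 3 \left(2 - \sqrt{3}\right) 10 = - 7 \left(6 - 3 \sqrt{3}\right) 10 = - 7 \left(60 - 30 \sqrt{3}\right) = -420 + 210 \sqrt{3}$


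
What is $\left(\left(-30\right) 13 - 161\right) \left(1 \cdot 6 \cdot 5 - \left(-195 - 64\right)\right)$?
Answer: $-159239$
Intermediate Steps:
$\left(\left(-30\right) 13 - 161\right) \left(1 \cdot 6 \cdot 5 - \left(-195 - 64\right)\right) = \left(-390 - 161\right) \left(6 \cdot 5 - -259\right) = - 551 \left(30 + 259\right) = \left(-551\right) 289 = -159239$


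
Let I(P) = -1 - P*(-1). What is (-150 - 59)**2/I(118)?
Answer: 43681/117 ≈ 373.34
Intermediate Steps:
I(P) = -1 + P
(-150 - 59)**2/I(118) = (-150 - 59)**2/(-1 + 118) = (-209)**2/117 = 43681*(1/117) = 43681/117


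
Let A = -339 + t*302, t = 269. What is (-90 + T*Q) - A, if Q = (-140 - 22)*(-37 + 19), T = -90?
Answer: -343429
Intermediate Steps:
Q = 2916 (Q = -162*(-18) = 2916)
A = 80899 (A = -339 + 269*302 = -339 + 81238 = 80899)
(-90 + T*Q) - A = (-90 - 90*2916) - 1*80899 = (-90 - 262440) - 80899 = -262530 - 80899 = -343429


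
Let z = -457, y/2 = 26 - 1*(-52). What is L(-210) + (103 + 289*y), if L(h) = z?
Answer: 44730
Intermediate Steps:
y = 156 (y = 2*(26 - 1*(-52)) = 2*(26 + 52) = 2*78 = 156)
L(h) = -457
L(-210) + (103 + 289*y) = -457 + (103 + 289*156) = -457 + (103 + 45084) = -457 + 45187 = 44730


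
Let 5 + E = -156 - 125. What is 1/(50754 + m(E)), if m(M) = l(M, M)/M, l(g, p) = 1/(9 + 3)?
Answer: 3432/174187727 ≈ 1.9703e-5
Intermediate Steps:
E = -286 (E = -5 + (-156 - 125) = -5 - 281 = -286)
l(g, p) = 1/12
m(M) = 1/(12*M)
1/(50754 + m(E)) = 1/(50754 + (1/12)/(-286)) = 1/(50754 + (1/12)*(-1/286)) = 1/(50754 - 1/3432) = 1/(174187727/3432) = 3432/174187727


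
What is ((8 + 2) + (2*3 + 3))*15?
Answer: 285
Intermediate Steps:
((8 + 2) + (2*3 + 3))*15 = (10 + (6 + 3))*15 = (10 + 9)*15 = 19*15 = 285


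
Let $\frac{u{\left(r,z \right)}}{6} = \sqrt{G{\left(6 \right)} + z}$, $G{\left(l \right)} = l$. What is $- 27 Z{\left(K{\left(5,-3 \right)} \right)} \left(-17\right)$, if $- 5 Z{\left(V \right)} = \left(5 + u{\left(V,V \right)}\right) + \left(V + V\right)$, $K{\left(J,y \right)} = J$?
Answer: $-1377 - \frac{2754 \sqrt{11}}{5} \approx -3203.8$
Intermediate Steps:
$u{\left(r,z \right)} = 6 \sqrt{6 + z}$
$Z{\left(V \right)} = -1 - \frac{6 \sqrt{6 + V}}{5} - \frac{2 V}{5}$ ($Z{\left(V \right)} = - \frac{\left(5 + 6 \sqrt{6 + V}\right) + \left(V + V\right)}{5} = - \frac{\left(5 + 6 \sqrt{6 + V}\right) + 2 V}{5} = - \frac{5 + 2 V + 6 \sqrt{6 + V}}{5} = -1 - \frac{6 \sqrt{6 + V}}{5} - \frac{2 V}{5}$)
$- 27 Z{\left(K{\left(5,-3 \right)} \right)} \left(-17\right) = - 27 \left(-1 - \frac{6 \sqrt{6 + 5}}{5} - 2\right) \left(-17\right) = - 27 \left(-1 - \frac{6 \sqrt{11}}{5} - 2\right) \left(-17\right) = - 27 \left(-3 - \frac{6 \sqrt{11}}{5}\right) \left(-17\right) = \left(81 + \frac{162 \sqrt{11}}{5}\right) \left(-17\right) = -1377 - \frac{2754 \sqrt{11}}{5}$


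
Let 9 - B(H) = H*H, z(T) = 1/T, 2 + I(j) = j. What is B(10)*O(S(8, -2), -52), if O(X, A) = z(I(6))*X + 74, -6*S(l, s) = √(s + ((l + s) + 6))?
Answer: -6734 + 91*√10/24 ≈ -6722.0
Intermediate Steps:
I(j) = -2 + j
S(l, s) = -√(6 + l + 2*s)/6 (S(l, s) = -√(s + ((l + s) + 6))/6 = -√(s + (6 + l + s))/6 = -√(6 + l + 2*s)/6)
z(T) = 1/T
O(X, A) = 74 + X/4 (O(X, A) = X/(-2 + 6) + 74 = X/4 + 74 = 74 + X/4)
B(H) = 9 - H² (B(H) = 9 - H*H = 9 - H²)
B(10)*O(S(8, -2), -52) = (9 - 1*10²)*(74 + (-√(6 + 8 + 2*(-2))/6)/4) = (9 - 1*100)*(74 + (-√(6 + 8 - 4)/6)/4) = (9 - 100)*(74 + (-√10/6)/4) = -91*(74 - √10/24) = -6734 + 91*√10/24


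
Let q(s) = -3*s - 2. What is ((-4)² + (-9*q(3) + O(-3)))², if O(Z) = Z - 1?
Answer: 12321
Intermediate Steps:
O(Z) = -1 + Z
q(s) = -2 - 3*s
((-4)² + (-9*q(3) + O(-3)))² = ((-4)² + (-9*(-2 - 3*3) + (-1 - 3)))² = (16 + (-9*(-2 - 9) - 4))² = (16 + (-9*(-11) - 4))² = (16 + (99 - 4))² = (16 + 95)² = 111² = 12321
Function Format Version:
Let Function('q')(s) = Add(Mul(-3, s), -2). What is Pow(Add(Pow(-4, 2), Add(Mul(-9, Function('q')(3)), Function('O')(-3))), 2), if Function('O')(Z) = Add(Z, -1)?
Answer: 12321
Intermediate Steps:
Function('O')(Z) = Add(-1, Z)
Function('q')(s) = Add(-2, Mul(-3, s))
Pow(Add(Pow(-4, 2), Add(Mul(-9, Function('q')(3)), Function('O')(-3))), 2) = Pow(Add(Pow(-4, 2), Add(Mul(-9, Add(-2, Mul(-3, 3))), Add(-1, -3))), 2) = Pow(Add(16, Add(Mul(-9, Add(-2, -9)), -4)), 2) = Pow(Add(16, Add(Mul(-9, -11), -4)), 2) = Pow(Add(16, Add(99, -4)), 2) = Pow(Add(16, 95), 2) = Pow(111, 2) = 12321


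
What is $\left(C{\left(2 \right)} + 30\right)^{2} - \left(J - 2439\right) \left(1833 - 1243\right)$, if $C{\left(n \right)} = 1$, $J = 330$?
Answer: $1245271$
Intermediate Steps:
$\left(C{\left(2 \right)} + 30\right)^{2} - \left(J - 2439\right) \left(1833 - 1243\right) = \left(1 + 30\right)^{2} - \left(330 - 2439\right) \left(1833 - 1243\right) = 31^{2} - \left(-2109\right) 590 = 961 - -1244310 = 961 + 1244310 = 1245271$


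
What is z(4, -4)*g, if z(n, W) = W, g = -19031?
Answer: 76124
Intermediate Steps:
z(4, -4)*g = -4*(-19031) = 76124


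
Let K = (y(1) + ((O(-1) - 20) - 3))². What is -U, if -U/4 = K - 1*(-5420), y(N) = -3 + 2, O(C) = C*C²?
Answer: 24180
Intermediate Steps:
O(C) = C³
y(N) = -1
K = 625 (K = (-1 + (((-1)³ - 20) - 3))² = (-1 + ((-1 - 20) - 3))² = (-1 + (-21 - 3))² = (-1 - 24)² = (-25)² = 625)
U = -24180 (U = -4*(625 - 1*(-5420)) = -4*(625 + 5420) = -4*6045 = -24180)
-U = -1*(-24180) = 24180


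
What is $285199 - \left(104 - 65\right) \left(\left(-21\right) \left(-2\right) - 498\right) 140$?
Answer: $2774959$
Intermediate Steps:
$285199 - \left(104 - 65\right) \left(\left(-21\right) \left(-2\right) - 498\right) 140 = 285199 - 39 \left(42 - 498\right) 140 = 285199 - 39 \left(-456\right) 140 = 285199 - \left(-17784\right) 140 = 285199 - -2489760 = 285199 + 2489760 = 2774959$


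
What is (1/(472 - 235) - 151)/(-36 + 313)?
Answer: -35786/65649 ≈ -0.54511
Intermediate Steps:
(1/(472 - 235) - 151)/(-36 + 313) = (1/237 - 151)/277 = (1/237 - 151)*(1/277) = -35786/237*1/277 = -35786/65649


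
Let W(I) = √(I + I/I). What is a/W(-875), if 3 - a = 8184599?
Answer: 177926*I*√874/19 ≈ 2.7685e+5*I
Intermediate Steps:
a = -8184596 (a = 3 - 1*8184599 = 3 - 8184599 = -8184596)
W(I) = √(1 + I) (W(I) = √(I + 1) = √(1 + I))
a/W(-875) = -8184596/√(1 - 875) = -8184596*(-I*√874/874) = -(-177926)*I*√874/19 = 177926*I*√874/19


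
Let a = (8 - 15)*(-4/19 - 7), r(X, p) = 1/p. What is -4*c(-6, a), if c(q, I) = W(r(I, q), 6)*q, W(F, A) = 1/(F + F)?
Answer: -72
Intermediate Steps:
a = 959/19 (a = -7*(-4*1/19 - 7) = -7*(-4/19 - 7) = -7*(-137/19) = 959/19 ≈ 50.474)
W(F, A) = 1/(2*F)
c(q, I) = q²/2 (c(q, I) = (1/(2*(1/q)))*q = (q/2)*q = q²/2)
-4*c(-6, a) = -2*(-6)² = -2*36 = -4*18 = -72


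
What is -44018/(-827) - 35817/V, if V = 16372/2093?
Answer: -61275376591/13539644 ≈ -4525.6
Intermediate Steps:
V = 16372/2093 (V = 16372*(1/2093) = 16372/2093 ≈ 7.8223)
-44018/(-827) - 35817/V = -44018/(-827) - 35817/16372/2093 = -44018*(-1/827) - 35817*2093/16372 = 44018/827 - 74964981/16372 = -61275376591/13539644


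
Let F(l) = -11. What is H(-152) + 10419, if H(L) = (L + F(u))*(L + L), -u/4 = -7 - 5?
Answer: 59971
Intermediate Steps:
u = 48 (u = -4*(-7 - 5) = -4*(-12) = 48)
H(L) = 2*L*(-11 + L) (H(L) = (L - 11)*(L + L) = (-11 + L)*(2*L) = 2*L*(-11 + L))
H(-152) + 10419 = 2*(-152)*(-11 - 152) + 10419 = 2*(-152)*(-163) + 10419 = 49552 + 10419 = 59971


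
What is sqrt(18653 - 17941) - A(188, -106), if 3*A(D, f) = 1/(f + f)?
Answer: 1/636 + 2*sqrt(178) ≈ 26.685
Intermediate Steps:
A(D, f) = 1/(6*f) (A(D, f) = 1/(3*(f + f)) = 1/(3*((2*f))) = (1/(2*f))/3 = 1/(6*f))
sqrt(18653 - 17941) - A(188, -106) = sqrt(18653 - 17941) - 1/(6*(-106)) = sqrt(712) - (-1)/(6*106) = 2*sqrt(178) - 1*(-1/636) = 2*sqrt(178) + 1/636 = 1/636 + 2*sqrt(178)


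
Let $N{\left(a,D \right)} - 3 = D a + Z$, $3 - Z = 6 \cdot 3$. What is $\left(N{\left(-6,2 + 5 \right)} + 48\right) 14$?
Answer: $-84$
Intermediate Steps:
$Z = -15$ ($Z = 3 - 6 \cdot 3 = 3 - 18 = -15$)
$N{\left(a,D \right)} = -12 + D a$ ($N{\left(a,D \right)} = 3 + \left(D a - 15\right) = 3 + \left(-15 + D a\right) = -12 + D a$)
$\left(N{\left(-6,2 + 5 \right)} + 48\right) 14 = \left(\left(-12 + \left(2 + 5\right) \left(-6\right)\right) + 48\right) 14 = \left(\left(-12 + 7 \left(-6\right)\right) + 48\right) 14 = \left(\left(-12 - 42\right) + 48\right) 14 = \left(-54 + 48\right) 14 = \left(-6\right) 14 = -84$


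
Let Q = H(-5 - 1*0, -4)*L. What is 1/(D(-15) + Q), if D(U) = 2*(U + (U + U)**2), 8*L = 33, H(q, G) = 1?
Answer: 8/14193 ≈ 0.00056366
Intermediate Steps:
L = 33/8 (L = (1/8)*33 = 33/8 ≈ 4.1250)
D(U) = 2*U + 8*U**2 (D(U) = 2*(U + (2*U)**2) = 2*(U + 4*U**2) = 2*U + 8*U**2)
Q = 33/8 (Q = 1*(33/8) = 33/8 ≈ 4.1250)
1/(D(-15) + Q) = 1/(2*(-15)*(1 + 4*(-15)) + 33/8) = 1/(2*(-15)*(1 - 60) + 33/8) = 1/(2*(-15)*(-59) + 33/8) = 1/(1770 + 33/8) = 1/(14193/8) = 8/14193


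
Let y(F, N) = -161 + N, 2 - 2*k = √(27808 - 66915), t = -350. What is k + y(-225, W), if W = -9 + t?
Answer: -519 - I*√39107/2 ≈ -519.0 - 98.877*I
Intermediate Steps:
W = -359 (W = -9 - 350 = -359)
k = 1 - I*√39107/2 (k = 1 - √(27808 - 66915)/2 = 1 - I*√39107/2 ≈ 1.0 - 98.877*I)
k + y(-225, W) = (1 - I*√39107/2) + (-161 - 359) = (1 - I*√39107/2) - 520 = -519 - I*√39107/2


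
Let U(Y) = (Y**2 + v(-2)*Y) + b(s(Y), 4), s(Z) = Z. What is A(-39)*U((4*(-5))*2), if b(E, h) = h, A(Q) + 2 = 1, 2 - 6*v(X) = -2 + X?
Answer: -1564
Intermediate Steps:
v(X) = 2/3 - X/6 (v(X) = 1/3 - (-2 + X)/6 = 1/3 + (1/3 - X/6) = 2/3 - X/6)
A(Q) = -1 (A(Q) = -2 + 1 = -1)
U(Y) = 4 + Y + Y**2 (U(Y) = (Y**2 + (2/3 - 1/6*(-2))*Y) + 4 = (Y**2 + (2/3 + 1/3)*Y) + 4 = (Y**2 + 1*Y) + 4 = (Y**2 + Y) + 4 = (Y + Y**2) + 4 = 4 + Y + Y**2)
A(-39)*U((4*(-5))*2) = -(4 + (4*(-5))*2 + ((4*(-5))*2)**2) = -(4 - 20*2 + (-20*2)**2) = -(4 - 40 + (-40)**2) = -(4 - 40 + 1600) = -1*1564 = -1564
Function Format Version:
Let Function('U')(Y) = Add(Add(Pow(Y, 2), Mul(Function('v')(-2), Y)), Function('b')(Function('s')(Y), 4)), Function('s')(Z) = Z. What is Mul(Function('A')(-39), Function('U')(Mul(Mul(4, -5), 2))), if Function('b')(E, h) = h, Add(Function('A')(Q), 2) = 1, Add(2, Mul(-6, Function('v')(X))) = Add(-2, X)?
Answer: -1564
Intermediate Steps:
Function('v')(X) = Add(Rational(2, 3), Mul(Rational(-1, 6), X)) (Function('v')(X) = Add(Rational(1, 3), Mul(Rational(-1, 6), Add(-2, X))) = Add(Rational(1, 3), Add(Rational(1, 3), Mul(Rational(-1, 6), X))) = Add(Rational(2, 3), Mul(Rational(-1, 6), X)))
Function('A')(Q) = -1 (Function('A')(Q) = Add(-2, 1) = -1)
Function('U')(Y) = Add(4, Y, Pow(Y, 2)) (Function('U')(Y) = Add(Add(Pow(Y, 2), Mul(Add(Rational(2, 3), Mul(Rational(-1, 6), -2)), Y)), 4) = Add(Add(Pow(Y, 2), Mul(Add(Rational(2, 3), Rational(1, 3)), Y)), 4) = Add(Add(Pow(Y, 2), Mul(1, Y)), 4) = Add(Add(Pow(Y, 2), Y), 4) = Add(Add(Y, Pow(Y, 2)), 4) = Add(4, Y, Pow(Y, 2)))
Mul(Function('A')(-39), Function('U')(Mul(Mul(4, -5), 2))) = Mul(-1, Add(4, Mul(Mul(4, -5), 2), Pow(Mul(Mul(4, -5), 2), 2))) = Mul(-1, Add(4, Mul(-20, 2), Pow(Mul(-20, 2), 2))) = Mul(-1, Add(4, -40, Pow(-40, 2))) = Mul(-1, Add(4, -40, 1600)) = Mul(-1, 1564) = -1564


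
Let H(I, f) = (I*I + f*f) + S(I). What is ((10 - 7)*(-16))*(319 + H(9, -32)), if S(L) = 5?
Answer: -68592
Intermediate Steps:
H(I, f) = 5 + I**2 + f**2 (H(I, f) = (I*I + f*f) + 5 = (I**2 + f**2) + 5 = 5 + I**2 + f**2)
((10 - 7)*(-16))*(319 + H(9, -32)) = ((10 - 7)*(-16))*(319 + (5 + 9**2 + (-32)**2)) = (3*(-16))*(319 + (5 + 81 + 1024)) = -48*(319 + 1110) = -48*1429 = -68592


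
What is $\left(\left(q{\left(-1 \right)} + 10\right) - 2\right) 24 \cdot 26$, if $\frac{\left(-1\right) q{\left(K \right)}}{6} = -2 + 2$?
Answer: $4992$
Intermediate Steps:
$q{\left(K \right)} = 0$ ($q{\left(K \right)} = - 6 \left(-2 + 2\right) = \left(-6\right) 0 = 0$)
$\left(\left(q{\left(-1 \right)} + 10\right) - 2\right) 24 \cdot 26 = \left(\left(0 + 10\right) - 2\right) 24 \cdot 26 = \left(10 - 2\right) 24 \cdot 26 = 8 \cdot 24 \cdot 26 = 192 \cdot 26 = 4992$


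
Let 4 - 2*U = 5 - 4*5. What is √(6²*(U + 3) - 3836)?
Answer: I*√3386 ≈ 58.189*I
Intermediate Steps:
U = 19/2 (U = 2 - (5 - 4*5)/2 = 2 - (5 - 20)/2 = 2 - ½*(-15) = 2 + 15/2 = 19/2 ≈ 9.5000)
√(6²*(U + 3) - 3836) = √(6²*(19/2 + 3) - 3836) = √(36*(25/2) - 3836) = √(450 - 3836) = √(-3386) = I*√3386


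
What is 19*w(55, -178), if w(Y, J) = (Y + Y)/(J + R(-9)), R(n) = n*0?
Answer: -1045/89 ≈ -11.742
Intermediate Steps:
R(n) = 0
w(Y, J) = 2*Y/J (w(Y, J) = (Y + Y)/(J + 0) = (2*Y)/J = 2*Y/J)
19*w(55, -178) = 19*(2*55/(-178)) = 19*(2*55*(-1/178)) = 19*(-55/89) = -1045/89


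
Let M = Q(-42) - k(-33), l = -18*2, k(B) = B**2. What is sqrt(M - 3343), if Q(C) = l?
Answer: 2*I*sqrt(1117) ≈ 66.843*I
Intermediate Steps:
l = -36
Q(C) = -36
M = -1125 (M = -36 - 1*(-33)**2 = -36 - 1*1089 = -36 - 1089 = -1125)
sqrt(M - 3343) = sqrt(-1125 - 3343) = sqrt(-4468) = 2*I*sqrt(1117)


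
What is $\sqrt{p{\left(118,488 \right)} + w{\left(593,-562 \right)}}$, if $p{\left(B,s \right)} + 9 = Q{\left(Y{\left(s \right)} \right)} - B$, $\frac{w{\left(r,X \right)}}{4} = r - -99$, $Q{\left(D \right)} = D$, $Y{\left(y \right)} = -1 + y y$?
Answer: $4 \sqrt{15049} \approx 490.7$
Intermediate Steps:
$Y{\left(y \right)} = -1 + y^{2}$
$w{\left(r,X \right)} = 396 + 4 r$ ($w{\left(r,X \right)} = 4 \left(r - -99\right) = 4 \left(r + 99\right) = 4 \left(99 + r\right) = 396 + 4 r$)
$p{\left(B,s \right)} = -10 + s^{2} - B$ ($p{\left(B,s \right)} = -9 - \left(1 + B - s^{2}\right) = -10 + s^{2} - B$)
$\sqrt{p{\left(118,488 \right)} + w{\left(593,-562 \right)}} = \sqrt{\left(-10 + 488^{2} - 118\right) + \left(396 + 4 \cdot 593\right)} = \sqrt{\left(-10 + 238144 - 118\right) + \left(396 + 2372\right)} = \sqrt{238016 + 2768} = \sqrt{240784} = 4 \sqrt{15049}$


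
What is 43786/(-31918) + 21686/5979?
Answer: 215188627/95418861 ≈ 2.2552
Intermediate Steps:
43786/(-31918) + 21686/5979 = 43786*(-1/31918) + 21686*(1/5979) = -21893/15959 + 21686/5979 = 215188627/95418861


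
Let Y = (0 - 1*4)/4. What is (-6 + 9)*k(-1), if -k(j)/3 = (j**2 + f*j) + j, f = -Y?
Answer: 9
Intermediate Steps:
Y = -1 (Y = (0 - 4)*(1/4) = -4*1/4 = -1)
f = 1 (f = -1*(-1) = 1)
k(j) = -6*j - 3*j**2 (k(j) = -3*((j**2 + 1*j) + j) = -3*((j**2 + j) + j) = -3*((j + j**2) + j) = -3*(j**2 + 2*j) = -6*j - 3*j**2)
(-6 + 9)*k(-1) = (-6 + 9)*(-3*(-1)*(2 - 1)) = 3*(-3*(-1)*1) = 3*3 = 9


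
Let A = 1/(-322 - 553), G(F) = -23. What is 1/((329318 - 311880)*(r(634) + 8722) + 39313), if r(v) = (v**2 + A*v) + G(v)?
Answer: 875/6265899996933 ≈ 1.3964e-10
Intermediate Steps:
A = -1/875 (A = 1/(-875) = -1/875 ≈ -0.0011429)
r(v) = -23 + v**2 - v/875 (r(v) = (v**2 - v/875) - 23 = -23 + v**2 - v/875)
1/((329318 - 311880)*(r(634) + 8722) + 39313) = 1/((329318 - 311880)*((-23 + 634**2 - 1/875*634) + 8722) + 39313) = 1/(17438*((-23 + 401956 - 634/875) + 8722) + 39313) = 1/(17438*(351690741/875 + 8722) + 39313) = 1/(17438*(359322491/875) + 39313) = 1/(6265865598058/875 + 39313) = 1/(6265899996933/875) = 875/6265899996933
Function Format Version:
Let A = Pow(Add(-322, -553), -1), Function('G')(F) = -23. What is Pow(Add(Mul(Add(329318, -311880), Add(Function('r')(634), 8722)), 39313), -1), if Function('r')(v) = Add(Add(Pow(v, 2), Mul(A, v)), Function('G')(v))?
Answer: Rational(875, 6265899996933) ≈ 1.3964e-10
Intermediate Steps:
A = Rational(-1, 875) (A = Pow(-875, -1) = Rational(-1, 875) ≈ -0.0011429)
Function('r')(v) = Add(-23, Pow(v, 2), Mul(Rational(-1, 875), v)) (Function('r')(v) = Add(Add(Pow(v, 2), Mul(Rational(-1, 875), v)), -23) = Add(-23, Pow(v, 2), Mul(Rational(-1, 875), v)))
Pow(Add(Mul(Add(329318, -311880), Add(Function('r')(634), 8722)), 39313), -1) = Pow(Add(Mul(Add(329318, -311880), Add(Add(-23, Pow(634, 2), Mul(Rational(-1, 875), 634)), 8722)), 39313), -1) = Pow(Add(Mul(17438, Add(Add(-23, 401956, Rational(-634, 875)), 8722)), 39313), -1) = Pow(Add(Mul(17438, Add(Rational(351690741, 875), 8722)), 39313), -1) = Pow(Add(Mul(17438, Rational(359322491, 875)), 39313), -1) = Pow(Add(Rational(6265865598058, 875), 39313), -1) = Pow(Rational(6265899996933, 875), -1) = Rational(875, 6265899996933)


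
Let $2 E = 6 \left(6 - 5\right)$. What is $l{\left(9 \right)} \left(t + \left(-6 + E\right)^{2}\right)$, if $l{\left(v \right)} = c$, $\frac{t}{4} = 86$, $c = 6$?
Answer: $2118$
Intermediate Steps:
$t = 344$ ($t = 4 \cdot 86 = 344$)
$l{\left(v \right)} = 6$
$E = 3$ ($E = \frac{6 \left(6 - 5\right)}{2} = \frac{6 \cdot 1}{2} = \frac{1}{2} \cdot 6 = 3$)
$l{\left(9 \right)} \left(t + \left(-6 + E\right)^{2}\right) = 6 \left(344 + \left(-6 + 3\right)^{2}\right) = 6 \left(344 + \left(-3\right)^{2}\right) = 6 \left(344 + 9\right) = 6 \cdot 353 = 2118$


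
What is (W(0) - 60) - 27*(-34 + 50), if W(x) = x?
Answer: -492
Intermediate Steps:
(W(0) - 60) - 27*(-34 + 50) = (0 - 60) - 27*(-34 + 50) = -60 - 27*16 = -60 - 432 = -492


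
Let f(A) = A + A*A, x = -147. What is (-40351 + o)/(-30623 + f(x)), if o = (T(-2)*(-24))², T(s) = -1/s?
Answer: 40207/9161 ≈ 4.3889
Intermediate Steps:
f(A) = A + A²
o = 144 (o = (-1/(-2)*(-24))² = (-1*(-½)*(-24))² = ((½)*(-24))² = (-12)² = 144)
(-40351 + o)/(-30623 + f(x)) = (-40351 + 144)/(-30623 - 147*(1 - 147)) = -40207/(-30623 - 147*(-146)) = -40207/(-30623 + 21462) = -40207/(-9161) = -40207*(-1/9161) = 40207/9161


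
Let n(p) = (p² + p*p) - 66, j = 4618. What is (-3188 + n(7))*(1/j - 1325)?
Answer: 9655543722/2309 ≈ 4.1817e+6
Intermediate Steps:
n(p) = -66 + 2*p² (n(p) = (p² + p²) - 66 = 2*p² - 66 = -66 + 2*p²)
(-3188 + n(7))*(1/j - 1325) = (-3188 + (-66 + 2*7²))*(1/4618 - 1325) = (-3188 + (-66 + 2*49))*(1/4618 - 1325) = (-3188 + (-66 + 98))*(-6118849/4618) = (-3188 + 32)*(-6118849/4618) = -3156*(-6118849/4618) = 9655543722/2309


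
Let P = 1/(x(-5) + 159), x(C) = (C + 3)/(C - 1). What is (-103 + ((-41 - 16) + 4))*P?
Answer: -234/239 ≈ -0.97908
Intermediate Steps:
x(C) = (3 + C)/(-1 + C)
P = 3/478 (P = 1/((3 - 5)/(-1 - 5) + 159) = 1/(-2/(-6) + 159) = 1/(-1/6*(-2) + 159) = 1/(1/3 + 159) = 1/(478/3) = 3/478 ≈ 0.0062762)
(-103 + ((-41 - 16) + 4))*P = (-103 + ((-41 - 16) + 4))*(3/478) = (-103 + (-57 + 4))*(3/478) = (-103 - 53)*(3/478) = -156*3/478 = -234/239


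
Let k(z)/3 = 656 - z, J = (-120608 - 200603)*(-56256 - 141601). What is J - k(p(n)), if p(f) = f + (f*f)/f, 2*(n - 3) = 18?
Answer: 63553842931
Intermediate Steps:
n = 12 (n = 3 + (½)*18 = 3 + 9 = 12)
p(f) = 2*f (p(f) = f + f²/f = f + f = 2*f)
J = 63553844827 (J = -321211*(-197857) = 63553844827)
k(z) = 1968 - 3*z (k(z) = 3*(656 - z) = 1968 - 3*z)
J - k(p(n)) = 63553844827 - (1968 - 6*12) = 63553844827 - (1968 - 3*24) = 63553844827 - (1968 - 72) = 63553844827 - 1*1896 = 63553844827 - 1896 = 63553842931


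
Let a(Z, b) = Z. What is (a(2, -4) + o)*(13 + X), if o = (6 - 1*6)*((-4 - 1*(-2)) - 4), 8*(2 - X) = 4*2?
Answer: 28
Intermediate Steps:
X = 1 (X = 2 - 2/2 = 2 - ⅛*8 = 2 - 1 = 1)
o = 0 (o = (6 - 6)*((-4 + 2) - 4) = 0*(-2 - 4) = 0*(-6) = 0)
(a(2, -4) + o)*(13 + X) = (2 + 0)*(13 + 1) = 2*14 = 28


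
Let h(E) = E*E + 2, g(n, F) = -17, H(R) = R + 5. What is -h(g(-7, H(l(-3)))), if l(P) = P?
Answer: -291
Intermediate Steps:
H(R) = 5 + R
h(E) = 2 + E**2 (h(E) = E**2 + 2 = 2 + E**2)
-h(g(-7, H(l(-3)))) = -(2 + (-17)**2) = -(2 + 289) = -1*291 = -291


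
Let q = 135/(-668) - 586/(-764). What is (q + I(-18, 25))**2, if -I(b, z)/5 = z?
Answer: 252060807274929/16278697744 ≈ 15484.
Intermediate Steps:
I(b, z) = -5*z
q = 72077/127588 (q = 135*(-1/668) - 586*(-1/764) = -135/668 + 293/382 = 72077/127588 ≈ 0.56492)
(q + I(-18, 25))**2 = (72077/127588 - 5*25)**2 = (72077/127588 - 125)**2 = (-15876423/127588)**2 = 252060807274929/16278697744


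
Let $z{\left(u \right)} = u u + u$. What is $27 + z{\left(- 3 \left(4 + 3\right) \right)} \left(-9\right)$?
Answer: $-3753$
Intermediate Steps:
$z{\left(u \right)} = u + u^{2}$ ($z{\left(u \right)} = u^{2} + u = u + u^{2}$)
$27 + z{\left(- 3 \left(4 + 3\right) \right)} \left(-9\right) = 27 + - 3 \left(4 + 3\right) \left(1 - 3 \left(4 + 3\right)\right) \left(-9\right) = 27 + \left(-3\right) 7 \left(1 - 21\right) \left(-9\right) = 27 + - 21 \left(1 - 21\right) \left(-9\right) = 27 + \left(-21\right) \left(-20\right) \left(-9\right) = 27 + 420 \left(-9\right) = 27 - 3780 = -3753$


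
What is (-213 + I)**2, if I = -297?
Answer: 260100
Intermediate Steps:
(-213 + I)**2 = (-213 - 297)**2 = (-510)**2 = 260100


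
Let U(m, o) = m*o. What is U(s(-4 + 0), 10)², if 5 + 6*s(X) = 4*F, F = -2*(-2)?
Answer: 3025/9 ≈ 336.11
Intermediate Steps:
F = 4
s(X) = 11/6 (s(X) = -⅚ + (4*4)/6 = -⅚ + (⅙)*16 = -⅚ + 8/3 = 11/6)
U(s(-4 + 0), 10)² = ((11/6)*10)² = (55/3)² = 3025/9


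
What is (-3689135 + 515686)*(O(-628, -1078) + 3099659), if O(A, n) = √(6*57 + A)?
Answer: -9836609753891 - 3173449*I*√286 ≈ -9.8366e+12 - 5.3668e+7*I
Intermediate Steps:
O(A, n) = √(342 + A)
(-3689135 + 515686)*(O(-628, -1078) + 3099659) = (-3689135 + 515686)*(√(342 - 628) + 3099659) = -3173449*(√(-286) + 3099659) = -3173449*(I*√286 + 3099659) = -3173449*(3099659 + I*√286) = -9836609753891 - 3173449*I*√286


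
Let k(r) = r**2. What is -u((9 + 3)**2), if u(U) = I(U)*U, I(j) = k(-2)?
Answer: -576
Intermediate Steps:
I(j) = 4 (I(j) = (-2)**2 = 4)
u(U) = 4*U
-u((9 + 3)**2) = -4*(9 + 3)**2 = -4*12**2 = -4*144 = -1*576 = -576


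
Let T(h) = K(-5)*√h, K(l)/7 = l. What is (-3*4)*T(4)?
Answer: 840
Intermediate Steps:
K(l) = 7*l
T(h) = -35*√h (T(h) = (7*(-5))*√h = -35*√h)
(-3*4)*T(4) = (-3*4)*(-35*√4) = -(-420)*2 = -12*(-70) = 840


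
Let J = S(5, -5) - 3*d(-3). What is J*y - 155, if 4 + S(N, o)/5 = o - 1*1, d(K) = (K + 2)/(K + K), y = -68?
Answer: 3279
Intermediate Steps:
d(K) = (2 + K)/(2*K) (d(K) = (2 + K)/((2*K)) = (2 + K)*(1/(2*K)) = (2 + K)/(2*K))
S(N, o) = -25 + 5*o (S(N, o) = -20 + 5*(o - 1*1) = -20 + 5*(o - 1) = -20 + 5*(-1 + o) = -20 + (-5 + 5*o) = -25 + 5*o)
J = -101/2 (J = (-25 + 5*(-5)) - 3*(2 - 3)/(2*(-3)) = (-25 - 25) - 3*(-1)*(-1)/(2*3) = -50 - 3*1/6 = -50 - 1/2 = -101/2 ≈ -50.500)
J*y - 155 = -101/2*(-68) - 155 = 3434 - 155 = 3279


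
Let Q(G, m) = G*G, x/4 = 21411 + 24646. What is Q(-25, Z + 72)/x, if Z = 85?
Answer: 625/184228 ≈ 0.0033925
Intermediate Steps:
x = 184228 (x = 4*(21411 + 24646) = 4*46057 = 184228)
Q(G, m) = G²
Q(-25, Z + 72)/x = (-25)²/184228 = 625*(1/184228) = 625/184228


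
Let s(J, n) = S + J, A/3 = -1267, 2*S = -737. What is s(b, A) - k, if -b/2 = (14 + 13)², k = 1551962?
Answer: -3107577/2 ≈ -1.5538e+6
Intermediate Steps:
S = -737/2 (S = (½)*(-737) = -737/2 ≈ -368.50)
A = -3801 (A = 3*(-1267) = -3801)
b = -1458 (b = -2*(14 + 13)² = -2*27² = -2*729 = -1458)
s(J, n) = -737/2 + J
s(b, A) - k = (-737/2 - 1458) - 1*1551962 = -3653/2 - 1551962 = -3107577/2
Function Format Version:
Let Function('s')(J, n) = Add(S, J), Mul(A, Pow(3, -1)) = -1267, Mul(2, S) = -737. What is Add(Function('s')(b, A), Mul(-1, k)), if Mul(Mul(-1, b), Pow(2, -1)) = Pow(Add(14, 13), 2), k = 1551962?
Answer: Rational(-3107577, 2) ≈ -1.5538e+6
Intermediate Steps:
S = Rational(-737, 2) (S = Mul(Rational(1, 2), -737) = Rational(-737, 2) ≈ -368.50)
A = -3801 (A = Mul(3, -1267) = -3801)
b = -1458 (b = Mul(-2, Pow(Add(14, 13), 2)) = Mul(-2, Pow(27, 2)) = Mul(-2, 729) = -1458)
Function('s')(J, n) = Add(Rational(-737, 2), J)
Add(Function('s')(b, A), Mul(-1, k)) = Add(Add(Rational(-737, 2), -1458), Mul(-1, 1551962)) = Add(Rational(-3653, 2), -1551962) = Rational(-3107577, 2)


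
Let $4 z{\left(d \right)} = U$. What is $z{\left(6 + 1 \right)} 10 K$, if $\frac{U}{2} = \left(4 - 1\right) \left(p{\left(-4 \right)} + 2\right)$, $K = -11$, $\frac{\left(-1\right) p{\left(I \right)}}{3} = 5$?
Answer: $2145$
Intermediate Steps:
$p{\left(I \right)} = -15$ ($p{\left(I \right)} = \left(-3\right) 5 = -15$)
$U = -78$ ($U = 2 \left(4 - 1\right) \left(-15 + 2\right) = 2 \cdot 3 \left(-13\right) = 2 \left(-39\right) = -78$)
$z{\left(d \right)} = - \frac{39}{2}$ ($z{\left(d \right)} = \frac{1}{4} \left(-78\right) = - \frac{39}{2}$)
$z{\left(6 + 1 \right)} 10 K = \left(- \frac{39}{2}\right) 10 \left(-11\right) = \left(-195\right) \left(-11\right) = 2145$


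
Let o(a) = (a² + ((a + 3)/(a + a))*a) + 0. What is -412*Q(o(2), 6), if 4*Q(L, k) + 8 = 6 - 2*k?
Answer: 1442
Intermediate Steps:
o(a) = 3/2 + a² + a/2 (o(a) = (a² + ((3 + a)/((2*a)))*a) + 0 = (a² + ((3 + a)*(1/(2*a)))*a) + 0 = (a² + ((3 + a)/(2*a))*a) + 0 = (a² + (3/2 + a/2)) + 0 = (3/2 + a² + a/2) + 0 = 3/2 + a² + a/2)
Q(L, k) = -½ - k/2 (Q(L, k) = -2 + (6 - 2*k)/4 = -2 + (3/2 - k/2) = -½ - k/2)
-412*Q(o(2), 6) = -412*(-½ - ½*6) = -412*(-½ - 3) = -412*(-7/2) = 1442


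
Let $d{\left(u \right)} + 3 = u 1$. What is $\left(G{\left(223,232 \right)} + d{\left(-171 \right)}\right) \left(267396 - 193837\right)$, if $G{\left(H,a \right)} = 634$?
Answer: $33837140$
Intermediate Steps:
$d{\left(u \right)} = -3 + u$ ($d{\left(u \right)} = -3 + u 1 = -3 + u$)
$\left(G{\left(223,232 \right)} + d{\left(-171 \right)}\right) \left(267396 - 193837\right) = \left(634 - 174\right) \left(267396 - 193837\right) = \left(634 - 174\right) 73559 = 460 \cdot 73559 = 33837140$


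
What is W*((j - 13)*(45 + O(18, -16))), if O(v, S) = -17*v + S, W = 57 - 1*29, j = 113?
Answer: -775600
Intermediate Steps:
W = 28 (W = 57 - 29 = 28)
O(v, S) = S - 17*v
W*((j - 13)*(45 + O(18, -16))) = 28*((113 - 13)*(45 + (-16 - 17*18))) = 28*(100*(45 + (-16 - 306))) = 28*(100*(45 - 322)) = 28*(100*(-277)) = 28*(-27700) = -775600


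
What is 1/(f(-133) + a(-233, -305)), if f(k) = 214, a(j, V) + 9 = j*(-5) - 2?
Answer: 1/1368 ≈ 0.00073099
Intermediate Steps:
a(j, V) = -11 - 5*j (a(j, V) = -9 + (j*(-5) - 2) = -9 + (-5*j - 2) = -9 + (-2 - 5*j) = -11 - 5*j)
1/(f(-133) + a(-233, -305)) = 1/(214 + (-11 - 5*(-233))) = 1/(214 + (-11 + 1165)) = 1/(214 + 1154) = 1/1368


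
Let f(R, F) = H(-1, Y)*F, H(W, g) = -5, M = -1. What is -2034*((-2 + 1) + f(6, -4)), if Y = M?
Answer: -38646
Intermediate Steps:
Y = -1
f(R, F) = -5*F
-2034*((-2 + 1) + f(6, -4)) = -2034*((-2 + 1) - 5*(-4)) = -2034*(-1 + 20) = -2034*19 = -38646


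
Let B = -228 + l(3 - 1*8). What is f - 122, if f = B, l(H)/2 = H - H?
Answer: -350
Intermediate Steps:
l(H) = 0 (l(H) = 2*(H - H) = 2*0 = 0)
B = -228 (B = -228 + 0 = -228)
f = -228
f - 122 = -228 - 122 = -350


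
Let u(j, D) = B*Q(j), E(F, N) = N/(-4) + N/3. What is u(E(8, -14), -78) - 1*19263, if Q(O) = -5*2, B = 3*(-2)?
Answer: -19203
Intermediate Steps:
E(F, N) = N/12 (E(F, N) = N*(-1/4) + N*(1/3) = -N/4 + N/3 = N/12)
B = -6
Q(O) = -10
u(j, D) = 60 (u(j, D) = -6*(-10) = 60)
u(E(8, -14), -78) - 1*19263 = 60 - 1*19263 = 60 - 19263 = -19203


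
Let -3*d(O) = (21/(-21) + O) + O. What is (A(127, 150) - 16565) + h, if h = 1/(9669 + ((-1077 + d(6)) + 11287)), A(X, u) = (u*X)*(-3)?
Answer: -4395330587/59626 ≈ -73715.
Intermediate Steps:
A(X, u) = -3*X*u (A(X, u) = (X*u)*(-3) = -3*X*u)
d(O) = ⅓ - 2*O/3 (d(O) = -((21/(-21) + O) + O)/3 = -((21*(-1/21) + O) + O)/3 = -((-1 + O) + O)/3 = -(-1 + 2*O)/3 = ⅓ - 2*O/3)
h = 3/59626 (h = 1/(9669 + ((-1077 + (⅓ - ⅔*6)) + 11287)) = 1/(9669 + ((-1077 + (⅓ - 4)) + 11287)) = 1/(9669 + ((-1077 - 11/3) + 11287)) = 1/(9669 + (-3242/3 + 11287)) = 1/(9669 + 30619/3) = 1/(59626/3) = 3/59626 ≈ 5.0314e-5)
(A(127, 150) - 16565) + h = (-3*127*150 - 16565) + 3/59626 = (-57150 - 16565) + 3/59626 = -73715 + 3/59626 = -4395330587/59626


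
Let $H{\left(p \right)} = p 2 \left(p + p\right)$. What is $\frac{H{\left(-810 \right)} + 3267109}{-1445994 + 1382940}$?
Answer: $- \frac{5891509}{63054} \approx -93.436$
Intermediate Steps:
$H{\left(p \right)} = 4 p^{2}$ ($H{\left(p \right)} = 2 p 2 p = 4 p^{2}$)
$\frac{H{\left(-810 \right)} + 3267109}{-1445994 + 1382940} = \frac{4 \left(-810\right)^{2} + 3267109}{-1445994 + 1382940} = \frac{4 \cdot 656100 + 3267109}{-63054} = \left(2624400 + 3267109\right) \left(- \frac{1}{63054}\right) = 5891509 \left(- \frac{1}{63054}\right) = - \frac{5891509}{63054}$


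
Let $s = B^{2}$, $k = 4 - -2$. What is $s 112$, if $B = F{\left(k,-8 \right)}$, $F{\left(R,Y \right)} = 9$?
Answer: $9072$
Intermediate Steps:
$k = 6$ ($k = 4 + 2 = 6$)
$B = 9$
$s = 81$ ($s = 9^{2} = 81$)
$s 112 = 81 \cdot 112 = 9072$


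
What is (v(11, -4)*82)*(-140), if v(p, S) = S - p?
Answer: 172200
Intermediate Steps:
(v(11, -4)*82)*(-140) = ((-4 - 1*11)*82)*(-140) = ((-4 - 11)*82)*(-140) = -15*82*(-140) = -1230*(-140) = 172200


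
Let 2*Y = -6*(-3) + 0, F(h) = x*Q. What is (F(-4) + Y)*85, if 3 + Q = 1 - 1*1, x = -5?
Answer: 2040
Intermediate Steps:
Q = -3 (Q = -3 + (1 - 1*1) = -3 + (1 - 1) = -3 + 0 = -3)
F(h) = 15 (F(h) = -5*(-3) = 15)
Y = 9 (Y = (-6*(-3) + 0)/2 = (18 + 0)/2 = (½)*18 = 9)
(F(-4) + Y)*85 = (15 + 9)*85 = 24*85 = 2040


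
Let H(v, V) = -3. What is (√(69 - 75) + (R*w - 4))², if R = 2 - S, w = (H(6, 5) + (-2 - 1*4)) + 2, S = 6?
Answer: (24 + I*√6)² ≈ 570.0 + 117.58*I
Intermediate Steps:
w = -7 (w = (-3 + (-2 - 1*4)) + 2 = (-3 + (-2 - 4)) + 2 = (-3 - 6) + 2 = -9 + 2 = -7)
R = -4 (R = 2 - 1*6 = 2 - 6 = -4)
(√(69 - 75) + (R*w - 4))² = (√(69 - 75) + (-4*(-7) - 4))² = (√(-6) + (28 - 4))² = (I*√6 + 24)² = (24 + I*√6)²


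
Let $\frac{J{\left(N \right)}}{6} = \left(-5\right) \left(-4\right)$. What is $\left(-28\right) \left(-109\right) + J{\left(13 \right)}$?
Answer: $3172$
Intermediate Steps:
$J{\left(N \right)} = 120$ ($J{\left(N \right)} = 6 \left(\left(-5\right) \left(-4\right)\right) = 6 \cdot 20 = 120$)
$\left(-28\right) \left(-109\right) + J{\left(13 \right)} = \left(-28\right) \left(-109\right) + 120 = 3052 + 120 = 3172$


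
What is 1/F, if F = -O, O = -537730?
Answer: 1/537730 ≈ 1.8597e-6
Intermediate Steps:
F = 537730 (F = -1*(-537730) = 537730)
1/F = 1/537730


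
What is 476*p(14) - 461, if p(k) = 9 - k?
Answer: -2841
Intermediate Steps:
476*p(14) - 461 = 476*(9 - 1*14) - 461 = 476*(9 - 14) - 461 = 476*(-5) - 461 = -2380 - 461 = -2841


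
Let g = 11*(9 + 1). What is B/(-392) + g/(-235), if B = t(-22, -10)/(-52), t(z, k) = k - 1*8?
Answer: -224647/479024 ≈ -0.46897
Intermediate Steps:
t(z, k) = -8 + k (t(z, k) = k - 8 = -8 + k)
g = 110 (g = 11*10 = 110)
B = 9/26 (B = (-8 - 10)/(-52) = -18*(-1/52) = 9/26 ≈ 0.34615)
B/(-392) + g/(-235) = (9/26)/(-392) + 110/(-235) = (9/26)*(-1/392) + 110*(-1/235) = -9/10192 - 22/47 = -224647/479024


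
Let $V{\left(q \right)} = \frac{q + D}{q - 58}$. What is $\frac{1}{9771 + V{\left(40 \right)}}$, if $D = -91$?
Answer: $\frac{6}{58643} \approx 0.00010231$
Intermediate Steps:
$V{\left(q \right)} = \frac{-91 + q}{-58 + q}$ ($V{\left(q \right)} = \frac{q - 91}{q - 58} = \frac{-91 + q}{-58 + q}$)
$\frac{1}{9771 + V{\left(40 \right)}} = \frac{1}{9771 + \frac{-91 + 40}{-58 + 40}} = \frac{1}{9771 + \frac{1}{-18} \left(-51\right)} = \frac{1}{9771 - - \frac{17}{6}} = \frac{1}{9771 + \frac{17}{6}} = \frac{1}{\frac{58643}{6}} = \frac{6}{58643}$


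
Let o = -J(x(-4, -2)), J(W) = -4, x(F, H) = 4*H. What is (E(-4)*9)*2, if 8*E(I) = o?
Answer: 9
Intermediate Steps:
o = 4 (o = -1*(-4) = 4)
E(I) = ½ (E(I) = (⅛)*4 = ½)
(E(-4)*9)*2 = ((½)*9)*2 = (9/2)*2 = 9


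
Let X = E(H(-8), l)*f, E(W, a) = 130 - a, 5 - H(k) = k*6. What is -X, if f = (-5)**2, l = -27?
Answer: -3925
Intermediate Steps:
H(k) = 5 - 6*k (H(k) = 5 - k*6 = 5 - 6*k)
f = 25
X = 3925 (X = (130 - 1*(-27))*25 = (130 + 27)*25 = 157*25 = 3925)
-X = -1*3925 = -3925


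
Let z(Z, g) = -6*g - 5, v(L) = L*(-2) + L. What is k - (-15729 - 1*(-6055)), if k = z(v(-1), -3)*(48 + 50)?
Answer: 10948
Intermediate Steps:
v(L) = -L (v(L) = -2*L + L = -L)
z(Z, g) = -5 - 6*g
k = 1274 (k = (-5 - 6*(-3))*(48 + 50) = (-5 + 18)*98 = 13*98 = 1274)
k - (-15729 - 1*(-6055)) = 1274 - (-15729 - 1*(-6055)) = 1274 - (-15729 + 6055) = 1274 - 1*(-9674) = 1274 + 9674 = 10948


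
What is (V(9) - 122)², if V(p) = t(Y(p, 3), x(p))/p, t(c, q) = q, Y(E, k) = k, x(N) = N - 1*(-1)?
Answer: 1183744/81 ≈ 14614.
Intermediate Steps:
x(N) = 1 + N (x(N) = N + 1 = 1 + N)
V(p) = (1 + p)/p
(V(9) - 122)² = ((1 + 9)/9 - 122)² = ((⅑)*10 - 122)² = (10/9 - 122)² = (-1088/9)² = 1183744/81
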